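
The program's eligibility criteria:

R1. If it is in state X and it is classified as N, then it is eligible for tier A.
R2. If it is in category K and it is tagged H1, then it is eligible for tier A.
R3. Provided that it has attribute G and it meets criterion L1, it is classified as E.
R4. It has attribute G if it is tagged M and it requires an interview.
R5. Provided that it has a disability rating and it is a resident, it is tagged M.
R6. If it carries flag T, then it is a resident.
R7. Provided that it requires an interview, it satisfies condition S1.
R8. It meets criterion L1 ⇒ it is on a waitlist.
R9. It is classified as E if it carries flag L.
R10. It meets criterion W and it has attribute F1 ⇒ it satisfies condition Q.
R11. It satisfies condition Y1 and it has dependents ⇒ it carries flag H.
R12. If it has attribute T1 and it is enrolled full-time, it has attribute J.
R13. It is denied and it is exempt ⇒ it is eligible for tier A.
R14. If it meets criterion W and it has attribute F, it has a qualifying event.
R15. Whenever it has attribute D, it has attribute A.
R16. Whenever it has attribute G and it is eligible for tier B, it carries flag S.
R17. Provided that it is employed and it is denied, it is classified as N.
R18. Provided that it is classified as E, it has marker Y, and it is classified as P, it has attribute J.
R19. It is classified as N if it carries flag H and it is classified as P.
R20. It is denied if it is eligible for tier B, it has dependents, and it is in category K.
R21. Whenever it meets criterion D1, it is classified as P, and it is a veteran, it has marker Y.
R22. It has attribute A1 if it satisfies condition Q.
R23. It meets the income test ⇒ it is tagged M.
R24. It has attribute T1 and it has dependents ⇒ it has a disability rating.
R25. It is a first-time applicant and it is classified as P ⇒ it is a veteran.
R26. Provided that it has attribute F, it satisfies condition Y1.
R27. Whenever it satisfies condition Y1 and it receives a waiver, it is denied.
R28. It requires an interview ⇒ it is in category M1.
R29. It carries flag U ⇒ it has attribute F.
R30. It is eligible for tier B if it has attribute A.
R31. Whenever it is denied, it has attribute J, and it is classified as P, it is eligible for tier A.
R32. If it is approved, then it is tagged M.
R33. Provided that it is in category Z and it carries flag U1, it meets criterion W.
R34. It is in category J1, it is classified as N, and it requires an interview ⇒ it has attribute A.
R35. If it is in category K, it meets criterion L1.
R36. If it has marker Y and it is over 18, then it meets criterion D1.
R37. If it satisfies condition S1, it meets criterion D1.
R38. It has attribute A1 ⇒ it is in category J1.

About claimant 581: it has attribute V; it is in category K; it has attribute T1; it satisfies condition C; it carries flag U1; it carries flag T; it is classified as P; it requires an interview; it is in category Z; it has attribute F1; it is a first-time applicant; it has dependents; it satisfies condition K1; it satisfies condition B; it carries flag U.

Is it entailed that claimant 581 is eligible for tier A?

Yes

By R6 (it carries flag T): it is a resident.
By R7 (it requires an interview): it satisfies condition S1.
By R24 (it has attribute T1, it has dependents): it has a disability rating.
By R25 (it is a first-time applicant, it is classified as P): it is a veteran.
By R29 (it carries flag U): it has attribute F.
By R33 (it is in category Z, it carries flag U1): it meets criterion W.
By R35 (it is in category K): it meets criterion L1.
By R37 (it satisfies condition S1): it meets criterion D1.
By R5 (it has a disability rating, it is a resident): it is tagged M.
By R10 (it meets criterion W, it has attribute F1): it satisfies condition Q.
By R21 (it meets criterion D1, it is classified as P, it is a veteran): it has marker Y.
By R22 (it satisfies condition Q): it has attribute A1.
By R26 (it has attribute F): it satisfies condition Y1.
By R38 (it has attribute A1): it is in category J1.
By R4 (it is tagged M, it requires an interview): it has attribute G.
By R11 (it satisfies condition Y1, it has dependents): it carries flag H.
By R19 (it carries flag H, it is classified as P): it is classified as N.
By R34 (it is in category J1, it is classified as N, it requires an interview): it has attribute A.
By R3 (it has attribute G, it meets criterion L1): it is classified as E.
By R18 (it is classified as E, it has marker Y, it is classified as P): it has attribute J.
By R30 (it has attribute A): it is eligible for tier B.
By R20 (it is eligible for tier B, it has dependents, it is in category K): it is denied.
By R31 (it is denied, it has attribute J, it is classified as P): it is eligible for tier A.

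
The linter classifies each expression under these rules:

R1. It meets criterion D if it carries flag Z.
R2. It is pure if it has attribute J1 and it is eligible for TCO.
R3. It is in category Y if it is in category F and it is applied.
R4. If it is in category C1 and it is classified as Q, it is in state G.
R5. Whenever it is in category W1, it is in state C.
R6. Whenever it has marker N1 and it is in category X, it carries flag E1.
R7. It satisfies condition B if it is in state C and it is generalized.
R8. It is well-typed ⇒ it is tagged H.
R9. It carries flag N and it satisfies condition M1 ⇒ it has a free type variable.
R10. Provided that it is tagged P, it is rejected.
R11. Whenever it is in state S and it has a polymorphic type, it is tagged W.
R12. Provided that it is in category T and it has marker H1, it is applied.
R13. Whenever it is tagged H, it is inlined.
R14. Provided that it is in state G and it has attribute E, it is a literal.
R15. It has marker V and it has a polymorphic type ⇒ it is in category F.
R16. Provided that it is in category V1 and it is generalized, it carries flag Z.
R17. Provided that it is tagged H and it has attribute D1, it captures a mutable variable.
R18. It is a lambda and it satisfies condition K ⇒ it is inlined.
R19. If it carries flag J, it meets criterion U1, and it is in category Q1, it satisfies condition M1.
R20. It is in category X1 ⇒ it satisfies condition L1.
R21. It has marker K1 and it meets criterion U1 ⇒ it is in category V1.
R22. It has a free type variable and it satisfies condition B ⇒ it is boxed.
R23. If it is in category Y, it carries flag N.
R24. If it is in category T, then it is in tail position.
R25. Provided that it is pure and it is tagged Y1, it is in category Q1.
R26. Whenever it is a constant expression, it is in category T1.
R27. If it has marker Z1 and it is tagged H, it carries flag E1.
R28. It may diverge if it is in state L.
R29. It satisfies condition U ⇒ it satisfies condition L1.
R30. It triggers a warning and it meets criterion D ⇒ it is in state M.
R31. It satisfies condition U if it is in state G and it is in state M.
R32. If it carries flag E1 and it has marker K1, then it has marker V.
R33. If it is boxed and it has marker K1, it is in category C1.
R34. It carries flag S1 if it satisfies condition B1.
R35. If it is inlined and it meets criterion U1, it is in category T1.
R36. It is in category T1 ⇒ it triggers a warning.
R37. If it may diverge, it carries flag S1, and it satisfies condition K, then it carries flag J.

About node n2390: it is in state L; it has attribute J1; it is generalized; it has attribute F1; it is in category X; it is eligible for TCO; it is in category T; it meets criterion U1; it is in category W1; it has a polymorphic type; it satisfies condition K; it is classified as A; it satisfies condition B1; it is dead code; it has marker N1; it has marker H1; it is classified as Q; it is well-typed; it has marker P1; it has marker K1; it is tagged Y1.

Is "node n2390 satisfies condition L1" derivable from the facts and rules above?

Yes

By R2 (it has attribute J1, it is eligible for TCO): it is pure.
By R5 (it is in category W1): it is in state C.
By R6 (it has marker N1, it is in category X): it carries flag E1.
By R7 (it is in state C, it is generalized): it satisfies condition B.
By R8 (it is well-typed): it is tagged H.
By R12 (it is in category T, it has marker H1): it is applied.
By R13 (it is tagged H): it is inlined.
By R21 (it has marker K1, it meets criterion U1): it is in category V1.
By R25 (it is pure, it is tagged Y1): it is in category Q1.
By R28 (it is in state L): it may diverge.
By R32 (it carries flag E1, it has marker K1): it has marker V.
By R34 (it satisfies condition B1): it carries flag S1.
By R35 (it is inlined, it meets criterion U1): it is in category T1.
By R36 (it is in category T1): it triggers a warning.
By R37 (it may diverge, it carries flag S1, it satisfies condition K): it carries flag J.
By R15 (it has marker V, it has a polymorphic type): it is in category F.
By R16 (it is in category V1, it is generalized): it carries flag Z.
By R19 (it carries flag J, it meets criterion U1, it is in category Q1): it satisfies condition M1.
By R1 (it carries flag Z): it meets criterion D.
By R3 (it is in category F, it is applied): it is in category Y.
By R23 (it is in category Y): it carries flag N.
By R30 (it triggers a warning, it meets criterion D): it is in state M.
By R9 (it carries flag N, it satisfies condition M1): it has a free type variable.
By R22 (it has a free type variable, it satisfies condition B): it is boxed.
By R33 (it is boxed, it has marker K1): it is in category C1.
By R4 (it is in category C1, it is classified as Q): it is in state G.
By R31 (it is in state G, it is in state M): it satisfies condition U.
By R29 (it satisfies condition U): it satisfies condition L1.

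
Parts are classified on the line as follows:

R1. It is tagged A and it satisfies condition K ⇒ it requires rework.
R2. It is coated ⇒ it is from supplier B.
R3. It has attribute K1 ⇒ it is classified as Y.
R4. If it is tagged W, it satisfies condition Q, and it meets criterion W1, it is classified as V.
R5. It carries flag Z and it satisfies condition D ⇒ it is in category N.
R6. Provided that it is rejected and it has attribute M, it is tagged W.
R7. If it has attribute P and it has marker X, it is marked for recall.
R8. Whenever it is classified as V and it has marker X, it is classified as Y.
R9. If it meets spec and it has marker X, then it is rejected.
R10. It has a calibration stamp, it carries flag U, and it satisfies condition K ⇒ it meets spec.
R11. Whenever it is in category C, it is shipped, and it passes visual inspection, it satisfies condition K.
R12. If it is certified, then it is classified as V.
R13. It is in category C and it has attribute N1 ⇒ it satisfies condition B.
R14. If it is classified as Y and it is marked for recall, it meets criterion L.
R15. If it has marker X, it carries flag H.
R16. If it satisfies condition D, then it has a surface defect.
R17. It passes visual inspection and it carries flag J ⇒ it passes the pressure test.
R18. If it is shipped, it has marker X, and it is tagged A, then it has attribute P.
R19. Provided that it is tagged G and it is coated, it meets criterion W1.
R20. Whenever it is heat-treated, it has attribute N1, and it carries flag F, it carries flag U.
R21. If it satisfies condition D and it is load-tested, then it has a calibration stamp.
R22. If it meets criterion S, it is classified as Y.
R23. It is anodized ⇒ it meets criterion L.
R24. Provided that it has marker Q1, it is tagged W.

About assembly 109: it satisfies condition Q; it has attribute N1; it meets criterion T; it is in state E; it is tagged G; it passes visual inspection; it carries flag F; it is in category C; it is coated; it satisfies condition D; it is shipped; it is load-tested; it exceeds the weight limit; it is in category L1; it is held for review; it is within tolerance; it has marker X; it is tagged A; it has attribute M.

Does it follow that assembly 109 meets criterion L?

No

Forward chaining from the given facts derives: is from supplier B, satisfies condition K, satisfies condition B, carries flag H, has a surface defect, has attribute P, meets criterion W1, has a calibration stamp, requires rework, is marked for recall.
Rules concluding "it meets criterion L": R14 needs "it is classified as Y"; R23 needs "it is anodized" — none of these are established.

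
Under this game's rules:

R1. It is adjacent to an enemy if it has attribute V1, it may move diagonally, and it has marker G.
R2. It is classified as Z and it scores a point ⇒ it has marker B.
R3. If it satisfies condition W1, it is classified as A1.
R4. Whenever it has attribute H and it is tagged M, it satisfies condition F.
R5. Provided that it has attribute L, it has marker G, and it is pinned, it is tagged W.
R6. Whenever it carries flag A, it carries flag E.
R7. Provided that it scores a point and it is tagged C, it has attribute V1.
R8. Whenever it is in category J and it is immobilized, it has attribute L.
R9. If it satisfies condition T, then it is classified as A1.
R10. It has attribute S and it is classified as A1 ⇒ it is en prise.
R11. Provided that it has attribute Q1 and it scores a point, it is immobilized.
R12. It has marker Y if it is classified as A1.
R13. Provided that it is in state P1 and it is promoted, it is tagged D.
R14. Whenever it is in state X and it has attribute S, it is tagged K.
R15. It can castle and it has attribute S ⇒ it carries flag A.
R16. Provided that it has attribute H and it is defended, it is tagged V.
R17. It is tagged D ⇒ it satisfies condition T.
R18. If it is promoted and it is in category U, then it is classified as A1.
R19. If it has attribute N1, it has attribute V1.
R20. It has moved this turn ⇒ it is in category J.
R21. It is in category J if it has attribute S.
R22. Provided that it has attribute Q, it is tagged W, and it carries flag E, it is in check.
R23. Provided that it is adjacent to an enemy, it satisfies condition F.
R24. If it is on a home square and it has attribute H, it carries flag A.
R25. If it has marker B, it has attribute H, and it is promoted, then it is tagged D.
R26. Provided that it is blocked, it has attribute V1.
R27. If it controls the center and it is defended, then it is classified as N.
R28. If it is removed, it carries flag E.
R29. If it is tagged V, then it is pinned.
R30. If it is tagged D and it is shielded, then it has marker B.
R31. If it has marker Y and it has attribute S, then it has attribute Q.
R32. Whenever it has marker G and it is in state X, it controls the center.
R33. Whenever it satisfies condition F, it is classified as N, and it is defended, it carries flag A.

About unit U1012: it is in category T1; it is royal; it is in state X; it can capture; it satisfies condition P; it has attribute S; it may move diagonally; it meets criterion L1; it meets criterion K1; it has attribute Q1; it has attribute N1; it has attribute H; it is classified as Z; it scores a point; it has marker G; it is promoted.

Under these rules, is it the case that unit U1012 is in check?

Forward chaining from the given facts derives: has marker B, is immobilized, is tagged K, has attribute V1, is in category J, is tagged D, controls the center, is adjacent to an enemy, has attribute L, satisfies condition T, satisfies condition F, is classified as A1, is en prise, has marker Y, has attribute Q.
The only rule concluding "it is in check" is R22, which needs "it is tagged W"; that is never established.

No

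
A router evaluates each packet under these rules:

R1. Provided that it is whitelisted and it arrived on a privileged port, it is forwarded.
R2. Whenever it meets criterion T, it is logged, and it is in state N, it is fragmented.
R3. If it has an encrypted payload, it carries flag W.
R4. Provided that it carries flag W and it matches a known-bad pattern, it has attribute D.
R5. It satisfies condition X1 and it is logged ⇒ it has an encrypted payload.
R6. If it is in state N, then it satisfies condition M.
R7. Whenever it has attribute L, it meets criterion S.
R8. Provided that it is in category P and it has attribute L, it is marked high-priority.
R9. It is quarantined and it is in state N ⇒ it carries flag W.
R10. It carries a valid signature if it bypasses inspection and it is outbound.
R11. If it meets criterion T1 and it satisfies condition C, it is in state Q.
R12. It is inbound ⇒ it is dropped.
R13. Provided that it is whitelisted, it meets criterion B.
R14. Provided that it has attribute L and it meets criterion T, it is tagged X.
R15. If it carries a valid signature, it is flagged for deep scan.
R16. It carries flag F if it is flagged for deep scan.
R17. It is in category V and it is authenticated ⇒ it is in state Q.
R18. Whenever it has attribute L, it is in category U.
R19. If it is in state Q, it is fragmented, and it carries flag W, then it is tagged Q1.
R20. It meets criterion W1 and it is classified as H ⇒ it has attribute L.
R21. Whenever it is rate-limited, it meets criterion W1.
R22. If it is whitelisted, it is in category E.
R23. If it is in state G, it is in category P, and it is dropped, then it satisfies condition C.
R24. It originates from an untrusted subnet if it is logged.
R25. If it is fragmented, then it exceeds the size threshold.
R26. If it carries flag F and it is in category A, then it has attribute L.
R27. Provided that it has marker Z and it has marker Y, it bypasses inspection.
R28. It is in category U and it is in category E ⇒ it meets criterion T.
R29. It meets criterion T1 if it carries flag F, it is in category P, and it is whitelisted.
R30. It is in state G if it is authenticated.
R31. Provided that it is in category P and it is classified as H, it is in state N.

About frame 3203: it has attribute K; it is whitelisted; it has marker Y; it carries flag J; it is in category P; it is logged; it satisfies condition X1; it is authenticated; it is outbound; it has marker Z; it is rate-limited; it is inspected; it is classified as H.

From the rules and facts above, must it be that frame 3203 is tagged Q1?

No

Forward chaining from the given facts derives: has an encrypted payload, meets criterion B, meets criterion W1, is in category E, originates from an untrusted subnet, bypasses inspection, is in state G, is in state N, carries flag W, satisfies condition M, carries a valid signature, is flagged for deep scan, carries flag F, has attribute L, meets criterion T1, meets criterion S, is marked high-priority, is in category U, meets criterion T, is fragmented, is tagged X, exceeds the size threshold.
The only rule concluding "it is tagged Q1" is R19, which needs "it is in state Q"; that is never established.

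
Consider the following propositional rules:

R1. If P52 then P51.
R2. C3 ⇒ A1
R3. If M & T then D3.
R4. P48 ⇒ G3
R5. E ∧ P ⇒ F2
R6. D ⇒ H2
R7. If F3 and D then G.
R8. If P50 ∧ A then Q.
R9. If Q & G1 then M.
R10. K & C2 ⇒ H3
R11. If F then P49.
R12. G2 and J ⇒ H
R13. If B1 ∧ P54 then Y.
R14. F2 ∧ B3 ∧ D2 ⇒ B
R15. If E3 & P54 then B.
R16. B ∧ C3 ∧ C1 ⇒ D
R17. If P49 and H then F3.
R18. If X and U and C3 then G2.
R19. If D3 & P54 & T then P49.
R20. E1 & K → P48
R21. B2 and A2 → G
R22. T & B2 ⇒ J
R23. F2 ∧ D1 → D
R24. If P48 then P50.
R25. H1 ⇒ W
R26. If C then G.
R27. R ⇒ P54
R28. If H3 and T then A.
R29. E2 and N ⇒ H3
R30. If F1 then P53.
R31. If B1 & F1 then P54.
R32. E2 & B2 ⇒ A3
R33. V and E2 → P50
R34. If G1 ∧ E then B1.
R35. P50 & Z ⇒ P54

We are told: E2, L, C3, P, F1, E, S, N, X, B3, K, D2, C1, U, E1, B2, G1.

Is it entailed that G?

Forward chaining from the given facts derives: A1, F2, B, D, G2, P48, P50, H3, P53, A3, B1, G3, H2, P54, Y.
Rules concluding G: R7 needs F3; R21 needs A2; R26 needs C — none of these are established.

No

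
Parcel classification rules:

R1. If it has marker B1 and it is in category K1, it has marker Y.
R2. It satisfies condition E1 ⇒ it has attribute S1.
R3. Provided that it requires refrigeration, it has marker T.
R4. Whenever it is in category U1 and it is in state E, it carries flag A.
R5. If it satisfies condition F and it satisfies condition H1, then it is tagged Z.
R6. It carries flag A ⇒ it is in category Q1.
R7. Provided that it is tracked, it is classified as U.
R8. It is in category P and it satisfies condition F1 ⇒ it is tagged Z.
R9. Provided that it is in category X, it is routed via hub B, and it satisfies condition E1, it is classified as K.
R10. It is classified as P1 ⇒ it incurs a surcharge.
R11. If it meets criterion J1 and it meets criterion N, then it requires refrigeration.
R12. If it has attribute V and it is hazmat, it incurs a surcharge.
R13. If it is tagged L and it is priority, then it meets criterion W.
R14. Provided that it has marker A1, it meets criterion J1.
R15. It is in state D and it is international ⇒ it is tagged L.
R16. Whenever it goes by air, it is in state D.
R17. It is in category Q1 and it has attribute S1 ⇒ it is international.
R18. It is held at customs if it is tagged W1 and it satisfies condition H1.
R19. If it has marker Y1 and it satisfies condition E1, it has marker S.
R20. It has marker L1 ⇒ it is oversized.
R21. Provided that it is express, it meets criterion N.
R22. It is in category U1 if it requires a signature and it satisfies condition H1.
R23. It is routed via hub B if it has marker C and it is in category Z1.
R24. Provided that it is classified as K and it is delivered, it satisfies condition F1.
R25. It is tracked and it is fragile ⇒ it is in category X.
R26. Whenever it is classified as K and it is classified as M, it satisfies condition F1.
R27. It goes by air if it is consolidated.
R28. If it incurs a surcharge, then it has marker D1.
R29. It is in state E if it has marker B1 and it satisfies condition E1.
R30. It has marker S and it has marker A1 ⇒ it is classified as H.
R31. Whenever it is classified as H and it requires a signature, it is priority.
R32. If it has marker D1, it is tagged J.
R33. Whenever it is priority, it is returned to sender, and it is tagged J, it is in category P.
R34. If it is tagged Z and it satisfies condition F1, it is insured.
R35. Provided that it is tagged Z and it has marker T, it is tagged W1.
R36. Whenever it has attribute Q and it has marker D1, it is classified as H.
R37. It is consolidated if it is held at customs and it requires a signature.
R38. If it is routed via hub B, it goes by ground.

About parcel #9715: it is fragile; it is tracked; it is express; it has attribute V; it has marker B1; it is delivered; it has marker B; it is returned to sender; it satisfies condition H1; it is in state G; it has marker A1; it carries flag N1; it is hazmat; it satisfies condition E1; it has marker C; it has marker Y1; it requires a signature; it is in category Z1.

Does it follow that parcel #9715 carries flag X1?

Forward chaining from the given facts derives: has attribute S1, is classified as U, incurs a surcharge, meets criterion J1, has marker S, meets criterion N, is in category U1, is routed via hub B, is in category X, has marker D1, is in state E, is classified as H, is priority, is tagged J, is in category P, goes by ground, carries flag A, is in category Q1, is classified as K, requires refrigeration, is international, satisfies condition F1, has marker T, is tagged Z, is insured, is tagged W1, is held at customs, is consolidated, goes by air, is in state D, is tagged L, meets criterion W.
No rule has "it carries flag X1" as its conclusion, and it is not among the given facts.

No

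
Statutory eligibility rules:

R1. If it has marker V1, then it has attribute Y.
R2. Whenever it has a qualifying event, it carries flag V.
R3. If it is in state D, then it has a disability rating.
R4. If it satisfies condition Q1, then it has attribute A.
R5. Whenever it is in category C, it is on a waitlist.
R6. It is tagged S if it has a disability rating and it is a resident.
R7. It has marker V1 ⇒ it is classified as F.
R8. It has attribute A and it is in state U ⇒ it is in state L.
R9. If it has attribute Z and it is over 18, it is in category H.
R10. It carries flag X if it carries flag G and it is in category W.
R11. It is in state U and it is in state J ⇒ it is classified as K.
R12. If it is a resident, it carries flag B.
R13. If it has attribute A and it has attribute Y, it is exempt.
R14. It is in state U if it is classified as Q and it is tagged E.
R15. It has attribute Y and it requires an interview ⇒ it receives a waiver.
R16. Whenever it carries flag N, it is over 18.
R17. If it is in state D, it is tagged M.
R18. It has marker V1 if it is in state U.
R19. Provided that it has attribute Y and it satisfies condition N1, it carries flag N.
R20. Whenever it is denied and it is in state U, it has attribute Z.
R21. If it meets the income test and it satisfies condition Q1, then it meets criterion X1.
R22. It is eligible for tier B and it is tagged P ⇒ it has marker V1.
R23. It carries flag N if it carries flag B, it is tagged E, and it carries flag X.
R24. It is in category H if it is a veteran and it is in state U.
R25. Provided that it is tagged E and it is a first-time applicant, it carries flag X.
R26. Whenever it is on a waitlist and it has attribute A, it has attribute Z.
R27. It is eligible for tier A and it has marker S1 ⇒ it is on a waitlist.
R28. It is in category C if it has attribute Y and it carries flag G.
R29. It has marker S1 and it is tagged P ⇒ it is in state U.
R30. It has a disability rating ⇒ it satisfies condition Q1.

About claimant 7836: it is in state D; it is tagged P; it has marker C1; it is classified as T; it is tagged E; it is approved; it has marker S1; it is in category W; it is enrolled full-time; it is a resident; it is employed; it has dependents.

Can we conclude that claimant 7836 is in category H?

Forward chaining from the given facts derives: has a disability rating, is tagged S, carries flag B, is tagged M, is in state U, satisfies condition Q1, has attribute A, is in state L, has marker V1, has attribute Y, is classified as F, is exempt.
Rules concluding "it is in category H": R9 needs "it has attribute Z"; R24 needs "it is a veteran" — none of these are established.

No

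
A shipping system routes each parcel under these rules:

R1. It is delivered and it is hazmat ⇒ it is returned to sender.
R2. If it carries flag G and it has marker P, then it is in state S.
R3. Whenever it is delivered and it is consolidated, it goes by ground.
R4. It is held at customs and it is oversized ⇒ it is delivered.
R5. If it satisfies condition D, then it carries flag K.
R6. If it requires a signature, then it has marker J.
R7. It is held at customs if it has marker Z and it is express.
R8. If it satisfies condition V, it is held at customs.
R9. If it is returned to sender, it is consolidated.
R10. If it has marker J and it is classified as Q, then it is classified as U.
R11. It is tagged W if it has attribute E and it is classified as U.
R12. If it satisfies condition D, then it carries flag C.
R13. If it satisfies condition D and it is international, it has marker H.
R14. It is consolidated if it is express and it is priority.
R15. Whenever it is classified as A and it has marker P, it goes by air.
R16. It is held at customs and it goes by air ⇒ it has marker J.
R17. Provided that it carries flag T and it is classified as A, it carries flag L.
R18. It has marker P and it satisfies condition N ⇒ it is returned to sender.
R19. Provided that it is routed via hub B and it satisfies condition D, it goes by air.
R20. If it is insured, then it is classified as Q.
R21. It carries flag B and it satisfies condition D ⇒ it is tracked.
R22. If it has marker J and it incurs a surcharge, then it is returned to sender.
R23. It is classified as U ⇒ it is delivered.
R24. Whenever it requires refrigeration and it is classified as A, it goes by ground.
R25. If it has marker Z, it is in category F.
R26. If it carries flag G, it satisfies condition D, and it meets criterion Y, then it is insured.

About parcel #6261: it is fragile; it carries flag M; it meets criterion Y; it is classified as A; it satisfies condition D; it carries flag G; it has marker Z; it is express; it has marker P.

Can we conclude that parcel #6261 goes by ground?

Forward chaining from the given facts derives: is in state S, carries flag K, is held at customs, carries flag C, goes by air, has marker J, is in category F, is insured, is classified as Q, is classified as U, is delivered.
Rules concluding "it goes by ground": R3 needs "it is consolidated"; R24 needs "it requires refrigeration" — none of these are established.

No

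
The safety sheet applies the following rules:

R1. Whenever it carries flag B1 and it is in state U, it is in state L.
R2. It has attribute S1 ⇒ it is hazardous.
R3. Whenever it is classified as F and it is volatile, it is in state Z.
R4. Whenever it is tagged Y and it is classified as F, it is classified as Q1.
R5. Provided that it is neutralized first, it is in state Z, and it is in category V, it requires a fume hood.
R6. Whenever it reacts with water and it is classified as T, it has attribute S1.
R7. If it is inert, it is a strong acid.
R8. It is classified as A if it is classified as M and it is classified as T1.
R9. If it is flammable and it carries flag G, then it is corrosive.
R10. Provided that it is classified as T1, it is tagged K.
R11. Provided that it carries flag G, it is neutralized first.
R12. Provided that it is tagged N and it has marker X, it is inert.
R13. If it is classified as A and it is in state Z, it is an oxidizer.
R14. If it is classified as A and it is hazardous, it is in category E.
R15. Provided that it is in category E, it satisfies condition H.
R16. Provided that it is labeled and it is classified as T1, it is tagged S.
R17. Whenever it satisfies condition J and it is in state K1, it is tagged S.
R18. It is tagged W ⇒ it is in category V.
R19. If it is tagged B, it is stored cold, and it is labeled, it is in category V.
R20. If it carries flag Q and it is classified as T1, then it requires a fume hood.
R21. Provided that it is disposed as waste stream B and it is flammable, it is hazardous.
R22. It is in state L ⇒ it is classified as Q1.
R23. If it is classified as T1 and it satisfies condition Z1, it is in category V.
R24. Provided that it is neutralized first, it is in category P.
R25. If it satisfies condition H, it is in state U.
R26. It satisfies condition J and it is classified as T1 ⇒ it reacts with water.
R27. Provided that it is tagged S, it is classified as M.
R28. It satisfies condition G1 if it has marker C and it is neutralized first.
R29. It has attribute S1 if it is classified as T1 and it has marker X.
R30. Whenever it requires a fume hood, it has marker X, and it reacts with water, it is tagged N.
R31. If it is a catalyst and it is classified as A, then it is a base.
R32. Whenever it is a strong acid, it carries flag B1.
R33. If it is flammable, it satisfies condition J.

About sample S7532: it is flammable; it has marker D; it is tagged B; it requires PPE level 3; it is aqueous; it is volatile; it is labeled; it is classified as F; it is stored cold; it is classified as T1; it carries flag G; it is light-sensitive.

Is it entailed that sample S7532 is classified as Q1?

Forward chaining from the given facts derives: is in state Z, is corrosive, is tagged K, is neutralized first, is tagged S, is in category V, is in category P, is classified as M, satisfies condition J, requires a fume hood, is classified as A, is an oxidizer, reacts with water.
Rules concluding "it is classified as Q1": R4 needs "it is tagged Y"; R22 needs "it is in state L" — none of these are established.

No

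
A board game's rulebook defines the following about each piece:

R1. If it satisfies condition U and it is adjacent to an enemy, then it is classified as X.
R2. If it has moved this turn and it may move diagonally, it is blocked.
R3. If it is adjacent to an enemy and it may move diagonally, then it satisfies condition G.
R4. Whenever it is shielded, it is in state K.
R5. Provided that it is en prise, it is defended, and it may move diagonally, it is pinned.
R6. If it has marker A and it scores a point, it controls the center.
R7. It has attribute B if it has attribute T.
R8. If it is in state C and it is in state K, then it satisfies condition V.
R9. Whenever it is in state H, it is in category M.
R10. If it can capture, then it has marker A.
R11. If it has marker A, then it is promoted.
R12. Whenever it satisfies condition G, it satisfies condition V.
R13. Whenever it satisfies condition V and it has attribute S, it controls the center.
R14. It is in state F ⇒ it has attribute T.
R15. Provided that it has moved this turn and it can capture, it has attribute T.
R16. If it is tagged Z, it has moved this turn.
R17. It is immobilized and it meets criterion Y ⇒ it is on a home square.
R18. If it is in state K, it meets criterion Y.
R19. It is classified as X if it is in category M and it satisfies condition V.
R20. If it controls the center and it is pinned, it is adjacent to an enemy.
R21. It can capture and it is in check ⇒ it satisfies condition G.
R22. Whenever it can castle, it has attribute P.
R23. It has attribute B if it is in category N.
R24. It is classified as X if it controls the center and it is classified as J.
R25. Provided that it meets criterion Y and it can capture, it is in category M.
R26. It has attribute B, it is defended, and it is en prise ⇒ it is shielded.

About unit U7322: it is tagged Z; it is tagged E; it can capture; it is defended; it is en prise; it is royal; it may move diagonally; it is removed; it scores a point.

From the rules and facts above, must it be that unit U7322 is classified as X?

Yes

By R5 (it is en prise, it is defended, it may move diagonally): it is pinned.
By R10 (it can capture): it has marker A.
By R16 (it is tagged Z): it has moved this turn.
By R6 (it has marker A, it scores a point): it controls the center.
By R15 (it has moved this turn, it can capture): it has attribute T.
By R20 (it controls the center, it is pinned): it is adjacent to an enemy.
By R3 (it is adjacent to an enemy, it may move diagonally): it satisfies condition G.
By R7 (it has attribute T): it has attribute B.
By R12 (it satisfies condition G): it satisfies condition V.
By R26 (it has attribute B, it is defended, it is en prise): it is shielded.
By R4 (it is shielded): it is in state K.
By R18 (it is in state K): it meets criterion Y.
By R25 (it meets criterion Y, it can capture): it is in category M.
By R19 (it is in category M, it satisfies condition V): it is classified as X.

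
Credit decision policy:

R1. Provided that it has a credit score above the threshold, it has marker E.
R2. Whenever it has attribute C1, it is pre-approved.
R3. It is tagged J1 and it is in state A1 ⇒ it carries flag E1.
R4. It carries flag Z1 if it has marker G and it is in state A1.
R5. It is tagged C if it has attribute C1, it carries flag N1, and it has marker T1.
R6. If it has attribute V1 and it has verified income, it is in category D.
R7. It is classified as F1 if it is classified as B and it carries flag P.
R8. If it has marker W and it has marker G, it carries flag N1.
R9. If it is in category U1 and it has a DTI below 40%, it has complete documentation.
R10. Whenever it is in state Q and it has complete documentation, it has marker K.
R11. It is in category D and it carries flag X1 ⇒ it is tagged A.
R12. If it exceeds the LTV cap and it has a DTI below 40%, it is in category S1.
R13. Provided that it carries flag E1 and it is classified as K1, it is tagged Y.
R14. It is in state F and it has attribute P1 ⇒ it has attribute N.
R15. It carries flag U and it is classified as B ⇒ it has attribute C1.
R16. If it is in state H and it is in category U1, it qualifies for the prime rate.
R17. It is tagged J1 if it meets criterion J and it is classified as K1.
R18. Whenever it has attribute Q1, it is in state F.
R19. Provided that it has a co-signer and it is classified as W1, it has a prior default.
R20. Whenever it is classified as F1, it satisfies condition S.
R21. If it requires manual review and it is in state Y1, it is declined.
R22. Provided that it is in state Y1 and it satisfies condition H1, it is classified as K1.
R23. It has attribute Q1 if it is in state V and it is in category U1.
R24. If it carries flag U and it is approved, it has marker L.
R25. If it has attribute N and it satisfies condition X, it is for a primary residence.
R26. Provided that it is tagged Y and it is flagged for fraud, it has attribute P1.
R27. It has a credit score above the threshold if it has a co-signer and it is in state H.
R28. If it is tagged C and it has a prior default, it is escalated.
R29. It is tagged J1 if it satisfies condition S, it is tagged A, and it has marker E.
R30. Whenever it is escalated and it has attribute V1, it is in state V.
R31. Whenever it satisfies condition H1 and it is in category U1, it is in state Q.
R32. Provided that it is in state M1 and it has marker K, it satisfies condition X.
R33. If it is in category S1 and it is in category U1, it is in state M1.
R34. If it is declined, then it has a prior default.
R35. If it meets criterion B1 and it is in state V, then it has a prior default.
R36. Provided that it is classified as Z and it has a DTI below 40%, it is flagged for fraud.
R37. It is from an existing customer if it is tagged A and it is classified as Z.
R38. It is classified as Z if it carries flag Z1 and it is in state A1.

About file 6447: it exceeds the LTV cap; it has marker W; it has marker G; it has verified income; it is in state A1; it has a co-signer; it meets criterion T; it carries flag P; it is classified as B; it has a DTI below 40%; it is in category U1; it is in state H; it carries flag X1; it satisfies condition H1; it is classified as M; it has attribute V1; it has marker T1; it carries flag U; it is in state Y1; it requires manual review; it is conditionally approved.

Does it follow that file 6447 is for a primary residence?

Yes

By R4 (it has marker G, it is in state A1): it carries flag Z1.
By R6 (it has attribute V1, it has verified income): it is in category D.
By R7 (it is classified as B, it carries flag P): it is classified as F1.
By R8 (it has marker W, it has marker G): it carries flag N1.
By R9 (it is in category U1, it has a DTI below 40%): it has complete documentation.
By R11 (it is in category D, it carries flag X1): it is tagged A.
By R12 (it exceeds the LTV cap, it has a DTI below 40%): it is in category S1.
By R15 (it carries flag U, it is classified as B): it has attribute C1.
By R20 (it is classified as F1): it satisfies condition S.
By R21 (it requires manual review, it is in state Y1): it is declined.
By R22 (it is in state Y1, it satisfies condition H1): it is classified as K1.
By R27 (it has a co-signer, it is in state H): it has a credit score above the threshold.
By R31 (it satisfies condition H1, it is in category U1): it is in state Q.
By R33 (it is in category S1, it is in category U1): it is in state M1.
By R34 (it is declined): it has a prior default.
By R38 (it carries flag Z1, it is in state A1): it is classified as Z.
By R1 (it has a credit score above the threshold): it has marker E.
By R5 (it has attribute C1, it carries flag N1, it has marker T1): it is tagged C.
By R10 (it is in state Q, it has complete documentation): it has marker K.
By R28 (it is tagged C, it has a prior default): it is escalated.
By R29 (it satisfies condition S, it is tagged A, it has marker E): it is tagged J1.
By R30 (it is escalated, it has attribute V1): it is in state V.
By R32 (it is in state M1, it has marker K): it satisfies condition X.
By R36 (it is classified as Z, it has a DTI below 40%): it is flagged for fraud.
By R3 (it is tagged J1, it is in state A1): it carries flag E1.
By R13 (it carries flag E1, it is classified as K1): it is tagged Y.
By R23 (it is in state V, it is in category U1): it has attribute Q1.
By R26 (it is tagged Y, it is flagged for fraud): it has attribute P1.
By R18 (it has attribute Q1): it is in state F.
By R14 (it is in state F, it has attribute P1): it has attribute N.
By R25 (it has attribute N, it satisfies condition X): it is for a primary residence.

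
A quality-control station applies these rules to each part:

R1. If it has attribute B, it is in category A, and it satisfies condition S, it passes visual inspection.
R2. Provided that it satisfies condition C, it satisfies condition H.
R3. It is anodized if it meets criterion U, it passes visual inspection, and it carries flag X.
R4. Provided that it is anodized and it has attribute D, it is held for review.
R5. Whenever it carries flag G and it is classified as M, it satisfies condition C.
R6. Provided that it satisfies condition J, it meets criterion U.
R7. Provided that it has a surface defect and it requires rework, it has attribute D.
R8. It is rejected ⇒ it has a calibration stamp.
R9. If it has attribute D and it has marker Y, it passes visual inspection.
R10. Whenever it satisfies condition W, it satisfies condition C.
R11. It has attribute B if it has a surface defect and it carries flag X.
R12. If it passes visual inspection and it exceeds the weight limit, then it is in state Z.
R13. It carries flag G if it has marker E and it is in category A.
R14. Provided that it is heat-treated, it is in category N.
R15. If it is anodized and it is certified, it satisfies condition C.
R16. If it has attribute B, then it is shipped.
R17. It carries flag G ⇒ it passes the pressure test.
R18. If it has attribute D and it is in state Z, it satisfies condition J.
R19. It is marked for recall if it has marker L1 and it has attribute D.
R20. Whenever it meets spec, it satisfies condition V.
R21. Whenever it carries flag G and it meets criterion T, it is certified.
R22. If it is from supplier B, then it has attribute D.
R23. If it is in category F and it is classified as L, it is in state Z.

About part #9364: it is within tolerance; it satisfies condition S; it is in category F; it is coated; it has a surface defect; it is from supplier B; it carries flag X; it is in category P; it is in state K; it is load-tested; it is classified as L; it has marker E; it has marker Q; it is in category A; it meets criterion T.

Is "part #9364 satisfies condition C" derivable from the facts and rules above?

Yes

By R11 (it has a surface defect, it carries flag X): it has attribute B.
By R13 (it has marker E, it is in category A): it carries flag G.
By R21 (it carries flag G, it meets criterion T): it is certified.
By R22 (it is from supplier B): it has attribute D.
By R23 (it is in category F, it is classified as L): it is in state Z.
By R1 (it has attribute B, it is in category A, it satisfies condition S): it passes visual inspection.
By R18 (it has attribute D, it is in state Z): it satisfies condition J.
By R6 (it satisfies condition J): it meets criterion U.
By R3 (it meets criterion U, it passes visual inspection, it carries flag X): it is anodized.
By R15 (it is anodized, it is certified): it satisfies condition C.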